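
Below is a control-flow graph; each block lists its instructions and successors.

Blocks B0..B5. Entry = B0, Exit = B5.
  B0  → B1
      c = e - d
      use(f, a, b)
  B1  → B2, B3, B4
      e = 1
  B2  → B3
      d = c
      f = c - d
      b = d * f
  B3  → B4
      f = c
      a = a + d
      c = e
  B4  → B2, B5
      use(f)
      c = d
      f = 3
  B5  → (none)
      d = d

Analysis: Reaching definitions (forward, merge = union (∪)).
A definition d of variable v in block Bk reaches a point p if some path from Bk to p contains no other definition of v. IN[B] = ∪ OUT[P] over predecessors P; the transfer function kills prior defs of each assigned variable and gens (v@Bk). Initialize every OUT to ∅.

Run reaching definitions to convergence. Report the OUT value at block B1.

Converged values:
  B0:  IN={}  OUT={c@B0}
  B1:  IN={c@B0}  OUT={c@B0, e@B1}
  B2:  IN={a@B3, b@B2, c@B0, c@B4, d@B2, e@B1, f@B4}  OUT={a@B3, b@B2, c@B0, c@B4, d@B2, e@B1, f@B2}
  B3:  IN={a@B3, b@B2, c@B0, c@B4, d@B2, e@B1, f@B2}  OUT={a@B3, b@B2, c@B3, d@B2, e@B1, f@B3}
  B4:  IN={a@B3, b@B2, c@B0, c@B3, d@B2, e@B1, f@B3}  OUT={a@B3, b@B2, c@B4, d@B2, e@B1, f@B4}
  B5:  IN={a@B3, b@B2, c@B4, d@B2, e@B1, f@B4}  OUT={a@B3, b@B2, c@B4, d@B5, e@B1, f@B4}

Merge at B1: IN[B1] = OUT[B0] = {c@B0}
Applying B1's transfer function to that IN value gives OUT[B1] (row B1 above).

Answer: {c@B0, e@B1}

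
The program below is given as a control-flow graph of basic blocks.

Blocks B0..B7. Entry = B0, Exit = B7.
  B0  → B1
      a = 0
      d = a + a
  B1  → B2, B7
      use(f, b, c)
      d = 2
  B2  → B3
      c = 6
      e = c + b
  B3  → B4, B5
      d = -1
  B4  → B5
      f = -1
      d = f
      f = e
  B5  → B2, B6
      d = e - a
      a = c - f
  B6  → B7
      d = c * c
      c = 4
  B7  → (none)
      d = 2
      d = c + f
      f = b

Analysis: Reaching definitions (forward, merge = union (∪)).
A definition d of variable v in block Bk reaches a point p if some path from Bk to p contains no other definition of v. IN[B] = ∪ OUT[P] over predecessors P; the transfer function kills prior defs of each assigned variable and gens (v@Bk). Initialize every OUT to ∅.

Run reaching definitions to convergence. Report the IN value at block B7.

Fixpoint table:
  B0:   IN={}   OUT={a@B0, d@B0}
  B1:   IN={a@B0, d@B0}   OUT={a@B0, d@B1}
  B2:   IN={a@B0, a@B5, c@B2, d@B1, d@B5, e@B2, f@B4}   OUT={a@B0, a@B5, c@B2, d@B1, d@B5, e@B2, f@B4}
  B3:   IN={a@B0, a@B5, c@B2, d@B1, d@B5, e@B2, f@B4}   OUT={a@B0, a@B5, c@B2, d@B3, e@B2, f@B4}
  B4:   IN={a@B0, a@B5, c@B2, d@B3, e@B2, f@B4}   OUT={a@B0, a@B5, c@B2, d@B4, e@B2, f@B4}
  B5:   IN={a@B0, a@B5, c@B2, d@B3, d@B4, e@B2, f@B4}   OUT={a@B5, c@B2, d@B5, e@B2, f@B4}
  B6:   IN={a@B5, c@B2, d@B5, e@B2, f@B4}   OUT={a@B5, c@B6, d@B6, e@B2, f@B4}
  B7:   IN={a@B0, a@B5, c@B6, d@B1, d@B6, e@B2, f@B4}   OUT={a@B0, a@B5, c@B6, d@B7, e@B2, f@B7}

Merge at B7: IN[B7] = OUT[B1] ⊔ OUT[B6] = {a@B0, a@B5, c@B6, d@B1, d@B6, e@B2, f@B4}

Answer: {a@B0, a@B5, c@B6, d@B1, d@B6, e@B2, f@B4}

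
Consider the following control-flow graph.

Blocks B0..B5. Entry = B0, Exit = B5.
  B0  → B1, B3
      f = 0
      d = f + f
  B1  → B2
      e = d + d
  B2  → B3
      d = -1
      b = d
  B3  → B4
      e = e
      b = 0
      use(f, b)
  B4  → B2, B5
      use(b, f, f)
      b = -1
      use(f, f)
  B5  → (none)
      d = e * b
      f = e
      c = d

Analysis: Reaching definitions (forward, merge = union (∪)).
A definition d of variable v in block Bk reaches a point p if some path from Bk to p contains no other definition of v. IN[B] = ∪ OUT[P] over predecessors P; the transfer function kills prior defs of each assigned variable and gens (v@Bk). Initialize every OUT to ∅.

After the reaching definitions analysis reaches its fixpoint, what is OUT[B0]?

Converged values:
  B0: | IN={} | OUT={d@B0, f@B0}
  B1: | IN={d@B0, f@B0} | OUT={d@B0, e@B1, f@B0}
  B2: | IN={b@B4, d@B0, d@B2, e@B1, e@B3, f@B0} | OUT={b@B2, d@B2, e@B1, e@B3, f@B0}
  B3: | IN={b@B2, d@B0, d@B2, e@B1, e@B3, f@B0} | OUT={b@B3, d@B0, d@B2, e@B3, f@B0}
  B4: | IN={b@B3, d@B0, d@B2, e@B3, f@B0} | OUT={b@B4, d@B0, d@B2, e@B3, f@B0}
  B5: | IN={b@B4, d@B0, d@B2, e@B3, f@B0} | OUT={b@B4, c@B5, d@B5, e@B3, f@B5}

B0 is the boundary node: IN[B0] = {}
Applying B0's transfer function to that IN value gives OUT[B0] (row B0 above).

Answer: {d@B0, f@B0}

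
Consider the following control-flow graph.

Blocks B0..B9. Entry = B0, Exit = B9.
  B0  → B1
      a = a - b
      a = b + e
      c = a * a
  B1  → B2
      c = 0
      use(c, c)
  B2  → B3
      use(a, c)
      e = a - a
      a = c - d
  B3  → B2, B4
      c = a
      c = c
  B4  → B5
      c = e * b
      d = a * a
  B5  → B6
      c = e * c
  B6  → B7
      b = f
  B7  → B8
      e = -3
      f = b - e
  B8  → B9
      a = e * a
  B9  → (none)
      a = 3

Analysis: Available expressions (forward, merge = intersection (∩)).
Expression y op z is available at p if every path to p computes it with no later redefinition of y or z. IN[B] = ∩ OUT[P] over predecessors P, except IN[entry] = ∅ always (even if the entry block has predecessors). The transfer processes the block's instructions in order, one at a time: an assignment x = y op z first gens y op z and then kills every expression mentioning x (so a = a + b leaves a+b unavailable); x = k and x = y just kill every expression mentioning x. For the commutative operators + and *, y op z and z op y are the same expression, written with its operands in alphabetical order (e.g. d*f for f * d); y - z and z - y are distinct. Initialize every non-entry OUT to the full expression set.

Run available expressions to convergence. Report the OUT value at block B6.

Fixpoint table:
  B0: | IN={} | OUT={a*a, b+e}
  B1: | IN={a*a, b+e} | OUT={a*a, b+e}
  B2: | IN={} | OUT={c-d}
  B3: | IN={c-d} | OUT={}
  B4: | IN={} | OUT={a*a, b*e}
  B5: | IN={a*a, b*e} | OUT={a*a, b*e}
  B6: | IN={a*a, b*e} | OUT={a*a}
  B7: | IN={a*a} | OUT={a*a, b-e}
  B8: | IN={a*a, b-e} | OUT={b-e}
  B9: | IN={b-e} | OUT={b-e}

Merge at B6: IN[B6] = OUT[B5] = {a*a, b*e}
Applying B6's transfer function to that IN value gives OUT[B6] (row B6 above).

Answer: {a*a}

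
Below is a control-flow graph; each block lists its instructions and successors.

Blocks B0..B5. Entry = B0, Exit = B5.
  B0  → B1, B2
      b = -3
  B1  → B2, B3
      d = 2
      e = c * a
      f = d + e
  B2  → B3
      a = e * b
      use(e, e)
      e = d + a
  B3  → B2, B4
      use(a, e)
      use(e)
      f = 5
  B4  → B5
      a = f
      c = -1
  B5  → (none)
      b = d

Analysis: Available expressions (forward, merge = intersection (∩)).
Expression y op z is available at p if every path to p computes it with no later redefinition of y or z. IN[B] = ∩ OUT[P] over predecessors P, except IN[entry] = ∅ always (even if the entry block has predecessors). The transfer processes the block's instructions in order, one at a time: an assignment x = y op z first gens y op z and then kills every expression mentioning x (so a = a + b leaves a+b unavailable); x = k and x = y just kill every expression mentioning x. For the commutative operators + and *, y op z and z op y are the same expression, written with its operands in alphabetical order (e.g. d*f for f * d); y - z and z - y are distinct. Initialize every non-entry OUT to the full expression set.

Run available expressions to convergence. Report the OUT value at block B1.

Fixpoint table:
  B0:  IN={}  OUT={}
  B1:  IN={}  OUT={a*c, d+e}
  B2:  IN={}  OUT={a+d}
  B3:  IN={}  OUT={}
  B4:  IN={}  OUT={}
  B5:  IN={}  OUT={}

Merge at B1: IN[B1] = OUT[B0] = {}
Applying B1's transfer function to that IN value gives OUT[B1] (row B1 above).

Answer: {a*c, d+e}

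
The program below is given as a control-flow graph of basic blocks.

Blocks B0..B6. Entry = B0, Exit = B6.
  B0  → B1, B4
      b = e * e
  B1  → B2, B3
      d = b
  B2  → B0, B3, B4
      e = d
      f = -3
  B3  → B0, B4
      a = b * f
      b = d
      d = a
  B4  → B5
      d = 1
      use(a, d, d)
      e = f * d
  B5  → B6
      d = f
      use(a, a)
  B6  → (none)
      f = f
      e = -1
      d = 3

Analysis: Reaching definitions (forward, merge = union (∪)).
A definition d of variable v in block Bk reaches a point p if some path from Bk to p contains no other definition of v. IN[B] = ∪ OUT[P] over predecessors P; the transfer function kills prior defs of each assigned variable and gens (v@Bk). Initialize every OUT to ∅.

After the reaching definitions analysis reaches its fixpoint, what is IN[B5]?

Answer: {a@B3, b@B0, b@B3, d@B4, e@B4, f@B2}

Trace:
Fixpoint table:
  B0: | IN={a@B3, b@B0, b@B3, d@B1, d@B3, e@B2, f@B2} | OUT={a@B3, b@B0, d@B1, d@B3, e@B2, f@B2}
  B1: | IN={a@B3, b@B0, d@B1, d@B3, e@B2, f@B2} | OUT={a@B3, b@B0, d@B1, e@B2, f@B2}
  B2: | IN={a@B3, b@B0, d@B1, e@B2, f@B2} | OUT={a@B3, b@B0, d@B1, e@B2, f@B2}
  B3: | IN={a@B3, b@B0, d@B1, e@B2, f@B2} | OUT={a@B3, b@B3, d@B3, e@B2, f@B2}
  B4: | IN={a@B3, b@B0, b@B3, d@B1, d@B3, e@B2, f@B2} | OUT={a@B3, b@B0, b@B3, d@B4, e@B4, f@B2}
  B5: | IN={a@B3, b@B0, b@B3, d@B4, e@B4, f@B2} | OUT={a@B3, b@B0, b@B3, d@B5, e@B4, f@B2}
  B6: | IN={a@B3, b@B0, b@B3, d@B5, e@B4, f@B2} | OUT={a@B3, b@B0, b@B3, d@B6, e@B6, f@B6}

Merge at B5: IN[B5] = OUT[B4] = {a@B3, b@B0, b@B3, d@B4, e@B4, f@B2}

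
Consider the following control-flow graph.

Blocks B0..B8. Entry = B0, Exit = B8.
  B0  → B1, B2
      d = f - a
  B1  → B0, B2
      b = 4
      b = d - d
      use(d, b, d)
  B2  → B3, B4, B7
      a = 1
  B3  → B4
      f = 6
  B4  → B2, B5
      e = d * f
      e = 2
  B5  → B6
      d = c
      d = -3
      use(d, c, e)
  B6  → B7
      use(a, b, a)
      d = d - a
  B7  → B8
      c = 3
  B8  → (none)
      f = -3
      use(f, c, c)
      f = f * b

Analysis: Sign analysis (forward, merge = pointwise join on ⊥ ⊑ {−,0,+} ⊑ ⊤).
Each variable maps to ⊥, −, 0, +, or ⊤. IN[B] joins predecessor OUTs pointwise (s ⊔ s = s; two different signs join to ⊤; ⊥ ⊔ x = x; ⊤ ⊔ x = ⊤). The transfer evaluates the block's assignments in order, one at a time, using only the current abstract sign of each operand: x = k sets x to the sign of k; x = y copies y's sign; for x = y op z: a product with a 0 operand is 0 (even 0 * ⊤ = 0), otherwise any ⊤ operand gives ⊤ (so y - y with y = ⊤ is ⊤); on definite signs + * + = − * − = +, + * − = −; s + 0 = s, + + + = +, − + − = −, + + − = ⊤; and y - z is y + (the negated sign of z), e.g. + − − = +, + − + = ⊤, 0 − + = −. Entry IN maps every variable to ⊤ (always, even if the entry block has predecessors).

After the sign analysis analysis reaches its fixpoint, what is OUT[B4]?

Answer: {a: +, b: ⊤, c: ⊤, d: ⊤, e: +, f: ⊤}

Trace:
Per-block solution:
  B0: | IN=(all ⊤) | OUT=(all ⊤)
  B1: | IN=(all ⊤) | OUT=(all ⊤)
  B2: | IN=(all ⊤) | OUT={a:+; rest ⊤}
  B3: | IN={a:+; rest ⊤} | OUT={a:+, f:+; rest ⊤}
  B4: | IN={a:+; rest ⊤} | OUT={a:+, e:+; rest ⊤}
  B5: | IN={a:+, e:+; rest ⊤} | OUT={a:+, d:-, e:+; rest ⊤}
  B6: | IN={a:+, d:-, e:+; rest ⊤} | OUT={a:+, d:-, e:+; rest ⊤}
  B7: | IN={a:+; rest ⊤} | OUT={a:+, c:+; rest ⊤}
  B8: | IN={a:+, c:+; rest ⊤} | OUT={a:+, c:+; rest ⊤}

Merge at B4: IN[B4] = OUT[B2] ⊔ OUT[B3] = {a: +, b: ⊤, c: ⊤, d: ⊤, e: ⊤, f: ⊤}
Applying B4's transfer function to that IN value gives OUT[B4] (row B4 above).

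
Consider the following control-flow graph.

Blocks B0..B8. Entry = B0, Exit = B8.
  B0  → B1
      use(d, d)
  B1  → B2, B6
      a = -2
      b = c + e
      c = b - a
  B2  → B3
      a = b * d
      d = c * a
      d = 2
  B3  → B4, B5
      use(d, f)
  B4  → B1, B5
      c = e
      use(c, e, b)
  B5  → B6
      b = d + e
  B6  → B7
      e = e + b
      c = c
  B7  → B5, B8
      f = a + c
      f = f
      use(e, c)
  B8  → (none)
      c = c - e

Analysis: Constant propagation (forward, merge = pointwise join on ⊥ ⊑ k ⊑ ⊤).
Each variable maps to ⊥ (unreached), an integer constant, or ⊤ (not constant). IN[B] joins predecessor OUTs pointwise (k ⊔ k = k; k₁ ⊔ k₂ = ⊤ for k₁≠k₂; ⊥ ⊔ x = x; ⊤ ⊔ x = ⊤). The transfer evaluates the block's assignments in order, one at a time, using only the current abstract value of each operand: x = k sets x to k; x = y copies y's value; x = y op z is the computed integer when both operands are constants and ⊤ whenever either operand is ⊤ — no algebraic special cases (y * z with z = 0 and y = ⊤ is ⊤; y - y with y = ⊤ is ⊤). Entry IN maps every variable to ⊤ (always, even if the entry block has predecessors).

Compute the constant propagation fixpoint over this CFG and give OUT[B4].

Answer: {a: ⊤, b: ⊤, c: ⊤, d: 2, e: ⊤, f: ⊤}

Working:
Converged values:
  B0: | IN=(all ⊤) | OUT=(all ⊤)
  B1: | IN=(all ⊤) | OUT={a:-2; rest ⊤}
  B2: | IN={a:-2; rest ⊤} | OUT={d:2; rest ⊤}
  B3: | IN={d:2; rest ⊤} | OUT={d:2; rest ⊤}
  B4: | IN={d:2; rest ⊤} | OUT={d:2; rest ⊤}
  B5: | IN=(all ⊤) | OUT=(all ⊤)
  B6: | IN=(all ⊤) | OUT=(all ⊤)
  B7: | IN=(all ⊤) | OUT=(all ⊤)
  B8: | IN=(all ⊤) | OUT=(all ⊤)

Merge at B4: IN[B4] = OUT[B3] = {a: ⊤, b: ⊤, c: ⊤, d: 2, e: ⊤, f: ⊤}
Applying B4's transfer function to that IN value gives OUT[B4] (row B4 above).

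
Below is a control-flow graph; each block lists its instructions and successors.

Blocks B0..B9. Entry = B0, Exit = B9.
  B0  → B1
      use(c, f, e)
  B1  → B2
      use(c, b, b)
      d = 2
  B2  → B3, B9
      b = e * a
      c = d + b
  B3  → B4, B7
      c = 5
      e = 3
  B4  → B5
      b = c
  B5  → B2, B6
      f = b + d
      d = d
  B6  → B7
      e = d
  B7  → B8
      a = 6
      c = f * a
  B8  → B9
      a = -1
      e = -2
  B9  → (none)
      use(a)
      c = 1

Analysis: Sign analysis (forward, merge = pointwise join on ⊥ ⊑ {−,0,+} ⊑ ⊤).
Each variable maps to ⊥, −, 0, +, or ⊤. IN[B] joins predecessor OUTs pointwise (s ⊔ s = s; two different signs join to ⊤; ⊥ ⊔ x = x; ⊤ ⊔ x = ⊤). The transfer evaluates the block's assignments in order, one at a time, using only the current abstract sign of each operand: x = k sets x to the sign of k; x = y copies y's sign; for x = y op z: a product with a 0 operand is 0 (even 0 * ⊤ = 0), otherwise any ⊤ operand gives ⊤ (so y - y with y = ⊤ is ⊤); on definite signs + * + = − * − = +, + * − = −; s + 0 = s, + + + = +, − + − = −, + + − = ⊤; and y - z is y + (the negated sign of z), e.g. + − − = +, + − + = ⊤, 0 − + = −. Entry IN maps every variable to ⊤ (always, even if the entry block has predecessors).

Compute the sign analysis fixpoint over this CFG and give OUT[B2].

Answer: {a: ⊤, b: ⊤, c: ⊤, d: +, e: ⊤, f: ⊤}

Derivation:
Per-block solution:
  B0:  IN=(all ⊤)  OUT=(all ⊤)
  B1:  IN=(all ⊤)  OUT={d:+; rest ⊤}
  B2:  IN={d:+; rest ⊤}  OUT={d:+; rest ⊤}
  B3:  IN={d:+; rest ⊤}  OUT={c:+, d:+, e:+; rest ⊤}
  B4:  IN={c:+, d:+, e:+; rest ⊤}  OUT={b:+, c:+, d:+, e:+; rest ⊤}
  B5:  IN={b:+, c:+, d:+, e:+; rest ⊤}  OUT={b:+, c:+, d:+, e:+, f:+; rest ⊤}
  B6:  IN={b:+, c:+, d:+, e:+, f:+; rest ⊤}  OUT={b:+, c:+, d:+, e:+, f:+; rest ⊤}
  B7:  IN={c:+, d:+, e:+; rest ⊤}  OUT={a:+, d:+, e:+; rest ⊤}
  B8:  IN={a:+, d:+, e:+; rest ⊤}  OUT={a:-, d:+, e:-; rest ⊤}
  B9:  IN={d:+; rest ⊤}  OUT={c:+, d:+; rest ⊤}

Merge at B2: IN[B2] = OUT[B1] ⊔ OUT[B5] = {a: ⊤, b: ⊤, c: ⊤, d: +, e: ⊤, f: ⊤}
Applying B2's transfer function to that IN value gives OUT[B2] (row B2 above).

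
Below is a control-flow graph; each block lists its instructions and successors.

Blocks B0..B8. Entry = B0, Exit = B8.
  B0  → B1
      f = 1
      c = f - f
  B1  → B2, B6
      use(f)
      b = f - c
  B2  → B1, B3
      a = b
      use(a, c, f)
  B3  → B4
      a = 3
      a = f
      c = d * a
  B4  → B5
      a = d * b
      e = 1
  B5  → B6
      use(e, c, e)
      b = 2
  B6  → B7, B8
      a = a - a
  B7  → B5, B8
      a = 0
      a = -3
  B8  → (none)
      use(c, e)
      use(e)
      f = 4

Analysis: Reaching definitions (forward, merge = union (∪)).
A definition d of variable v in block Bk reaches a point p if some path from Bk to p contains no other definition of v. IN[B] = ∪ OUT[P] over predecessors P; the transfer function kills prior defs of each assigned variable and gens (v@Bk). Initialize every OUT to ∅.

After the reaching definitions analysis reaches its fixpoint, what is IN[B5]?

Answer: {a@B4, a@B7, b@B1, b@B5, c@B0, c@B3, e@B4, f@B0}

Derivation:
Per-block solution:
  B0: | IN={} | OUT={c@B0, f@B0}
  B1: | IN={a@B2, b@B1, c@B0, f@B0} | OUT={a@B2, b@B1, c@B0, f@B0}
  B2: | IN={a@B2, b@B1, c@B0, f@B0} | OUT={a@B2, b@B1, c@B0, f@B0}
  B3: | IN={a@B2, b@B1, c@B0, f@B0} | OUT={a@B3, b@B1, c@B3, f@B0}
  B4: | IN={a@B3, b@B1, c@B3, f@B0} | OUT={a@B4, b@B1, c@B3, e@B4, f@B0}
  B5: | IN={a@B4, a@B7, b@B1, b@B5, c@B0, c@B3, e@B4, f@B0} | OUT={a@B4, a@B7, b@B5, c@B0, c@B3, e@B4, f@B0}
  B6: | IN={a@B2, a@B4, a@B7, b@B1, b@B5, c@B0, c@B3, e@B4, f@B0} | OUT={a@B6, b@B1, b@B5, c@B0, c@B3, e@B4, f@B0}
  B7: | IN={a@B6, b@B1, b@B5, c@B0, c@B3, e@B4, f@B0} | OUT={a@B7, b@B1, b@B5, c@B0, c@B3, e@B4, f@B0}
  B8: | IN={a@B6, a@B7, b@B1, b@B5, c@B0, c@B3, e@B4, f@B0} | OUT={a@B6, a@B7, b@B1, b@B5, c@B0, c@B3, e@B4, f@B8}

Merge at B5: IN[B5] = OUT[B4] ⊔ OUT[B7] = {a@B4, a@B7, b@B1, b@B5, c@B0, c@B3, e@B4, f@B0}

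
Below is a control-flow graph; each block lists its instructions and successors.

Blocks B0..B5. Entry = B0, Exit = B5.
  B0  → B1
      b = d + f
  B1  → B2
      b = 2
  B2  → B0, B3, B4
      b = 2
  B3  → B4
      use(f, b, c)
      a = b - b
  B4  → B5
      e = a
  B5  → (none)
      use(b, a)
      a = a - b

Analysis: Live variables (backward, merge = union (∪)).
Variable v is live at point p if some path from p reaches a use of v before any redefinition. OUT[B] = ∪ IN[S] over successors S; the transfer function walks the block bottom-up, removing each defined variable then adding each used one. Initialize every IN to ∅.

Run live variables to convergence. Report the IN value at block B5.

Per-block solution:
  B0:  IN={a, c, d, f}  OUT={a, c, d, f}
  B1:  IN={a, c, d, f}  OUT={a, c, d, f}
  B2:  IN={a, c, d, f}  OUT={a, b, c, d, f}
  B3:  IN={b, c, f}  OUT={a, b}
  B4:  IN={a, b}  OUT={a, b}
  B5:  IN={a, b}  OUT={}

B5 is the boundary node: OUT[B5] = {}
Applying B5's transfer function to that OUT value gives IN[B5] (row B5 above).

Answer: {a, b}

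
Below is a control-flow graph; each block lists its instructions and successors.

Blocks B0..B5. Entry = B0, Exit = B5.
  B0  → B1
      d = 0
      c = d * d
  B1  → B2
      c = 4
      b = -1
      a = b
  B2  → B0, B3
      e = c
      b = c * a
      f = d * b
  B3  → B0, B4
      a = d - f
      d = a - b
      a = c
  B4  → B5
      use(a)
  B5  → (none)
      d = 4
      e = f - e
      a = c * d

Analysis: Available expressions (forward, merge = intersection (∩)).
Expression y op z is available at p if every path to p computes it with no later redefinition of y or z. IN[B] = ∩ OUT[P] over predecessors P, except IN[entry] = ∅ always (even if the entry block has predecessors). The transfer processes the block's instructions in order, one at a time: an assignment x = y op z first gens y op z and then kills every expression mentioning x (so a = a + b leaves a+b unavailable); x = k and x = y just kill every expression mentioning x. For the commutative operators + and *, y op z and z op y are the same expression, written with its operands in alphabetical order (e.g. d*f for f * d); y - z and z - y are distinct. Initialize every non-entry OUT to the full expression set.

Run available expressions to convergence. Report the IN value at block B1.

Answer: {d*d}

Derivation:
Converged values:
  B0:  IN={}  OUT={d*d}
  B1:  IN={d*d}  OUT={d*d}
  B2:  IN={d*d}  OUT={a*c, b*d, d*d}
  B3:  IN={a*c, b*d, d*d}  OUT={}
  B4:  IN={}  OUT={}
  B5:  IN={}  OUT={c*d}

Merge at B1: IN[B1] = OUT[B0] = {d*d}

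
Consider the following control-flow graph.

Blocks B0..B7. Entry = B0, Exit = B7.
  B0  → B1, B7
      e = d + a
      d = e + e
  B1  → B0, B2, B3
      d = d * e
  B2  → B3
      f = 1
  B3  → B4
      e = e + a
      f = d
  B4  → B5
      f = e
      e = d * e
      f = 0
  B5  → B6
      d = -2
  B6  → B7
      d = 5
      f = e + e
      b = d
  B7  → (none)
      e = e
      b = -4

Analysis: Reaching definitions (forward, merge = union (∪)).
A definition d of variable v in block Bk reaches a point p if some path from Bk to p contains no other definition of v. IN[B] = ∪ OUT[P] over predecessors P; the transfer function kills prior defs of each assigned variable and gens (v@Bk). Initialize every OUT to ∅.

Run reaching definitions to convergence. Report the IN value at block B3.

Answer: {d@B1, e@B0, f@B2}

Derivation:
Per-block solution:
  B0:  IN={d@B1, e@B0}  OUT={d@B0, e@B0}
  B1:  IN={d@B0, e@B0}  OUT={d@B1, e@B0}
  B2:  IN={d@B1, e@B0}  OUT={d@B1, e@B0, f@B2}
  B3:  IN={d@B1, e@B0, f@B2}  OUT={d@B1, e@B3, f@B3}
  B4:  IN={d@B1, e@B3, f@B3}  OUT={d@B1, e@B4, f@B4}
  B5:  IN={d@B1, e@B4, f@B4}  OUT={d@B5, e@B4, f@B4}
  B6:  IN={d@B5, e@B4, f@B4}  OUT={b@B6, d@B6, e@B4, f@B6}
  B7:  IN={b@B6, d@B0, d@B6, e@B0, e@B4, f@B6}  OUT={b@B7, d@B0, d@B6, e@B7, f@B6}

Merge at B3: IN[B3] = OUT[B1] ⊔ OUT[B2] = {d@B1, e@B0, f@B2}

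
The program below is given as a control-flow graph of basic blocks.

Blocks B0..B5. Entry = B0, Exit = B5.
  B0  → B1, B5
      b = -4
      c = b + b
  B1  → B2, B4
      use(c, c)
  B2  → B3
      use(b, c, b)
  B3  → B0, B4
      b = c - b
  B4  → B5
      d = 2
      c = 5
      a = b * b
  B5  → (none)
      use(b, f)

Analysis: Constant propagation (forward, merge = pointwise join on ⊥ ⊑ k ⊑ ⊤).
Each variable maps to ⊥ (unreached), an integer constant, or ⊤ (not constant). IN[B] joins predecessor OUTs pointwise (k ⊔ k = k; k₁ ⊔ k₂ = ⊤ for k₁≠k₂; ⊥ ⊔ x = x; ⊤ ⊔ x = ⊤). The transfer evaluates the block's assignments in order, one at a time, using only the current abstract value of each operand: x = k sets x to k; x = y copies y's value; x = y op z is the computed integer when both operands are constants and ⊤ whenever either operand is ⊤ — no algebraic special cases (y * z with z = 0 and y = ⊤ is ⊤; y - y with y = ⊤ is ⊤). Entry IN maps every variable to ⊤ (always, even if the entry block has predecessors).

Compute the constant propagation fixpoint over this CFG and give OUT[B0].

Answer: {a: ⊤, b: -4, c: -8, d: ⊤, e: ⊤, f: ⊤}

Derivation:
Per-block solution:
  B0:  IN=(all ⊤)  OUT={b:-4, c:-8; rest ⊤}
  B1:  IN={b:-4, c:-8; rest ⊤}  OUT={b:-4, c:-8; rest ⊤}
  B2:  IN={b:-4, c:-8; rest ⊤}  OUT={b:-4, c:-8; rest ⊤}
  B3:  IN={b:-4, c:-8; rest ⊤}  OUT={b:-4, c:-8; rest ⊤}
  B4:  IN={b:-4, c:-8; rest ⊤}  OUT={a:16, b:-4, c:5, d:2; rest ⊤}
  B5:  IN={b:-4; rest ⊤}  OUT={b:-4; rest ⊤}

Merge at B0 (entry node, so the boundary value (all ⊤) is joined with the incoming edge(s)): IN[B0] = (all ⊤) ⊔ OUT[B3] = {a: ⊤, b: ⊤, c: ⊤, d: ⊤, e: ⊤, f: ⊤}
Applying B0's transfer function to that IN value gives OUT[B0] (row B0 above).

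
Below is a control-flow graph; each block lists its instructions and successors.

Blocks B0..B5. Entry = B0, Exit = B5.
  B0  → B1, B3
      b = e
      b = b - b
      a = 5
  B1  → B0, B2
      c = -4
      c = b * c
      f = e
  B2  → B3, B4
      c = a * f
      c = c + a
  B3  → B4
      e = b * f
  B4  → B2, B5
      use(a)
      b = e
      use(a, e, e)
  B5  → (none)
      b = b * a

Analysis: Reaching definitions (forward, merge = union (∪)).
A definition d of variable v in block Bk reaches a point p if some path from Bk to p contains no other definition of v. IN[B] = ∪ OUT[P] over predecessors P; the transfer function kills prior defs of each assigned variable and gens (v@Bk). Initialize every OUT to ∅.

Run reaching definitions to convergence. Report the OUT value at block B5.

Per-block solution:
  B0:   IN={a@B0, b@B0, c@B1, f@B1}   OUT={a@B0, b@B0, c@B1, f@B1}
  B1:   IN={a@B0, b@B0, c@B1, f@B1}   OUT={a@B0, b@B0, c@B1, f@B1}
  B2:   IN={a@B0, b@B0, b@B4, c@B1, c@B2, e@B3, f@B1}   OUT={a@B0, b@B0, b@B4, c@B2, e@B3, f@B1}
  B3:   IN={a@B0, b@B0, b@B4, c@B1, c@B2, e@B3, f@B1}   OUT={a@B0, b@B0, b@B4, c@B1, c@B2, e@B3, f@B1}
  B4:   IN={a@B0, b@B0, b@B4, c@B1, c@B2, e@B3, f@B1}   OUT={a@B0, b@B4, c@B1, c@B2, e@B3, f@B1}
  B5:   IN={a@B0, b@B4, c@B1, c@B2, e@B3, f@B1}   OUT={a@B0, b@B5, c@B1, c@B2, e@B3, f@B1}

Merge at B5: IN[B5] = OUT[B4] = {a@B0, b@B4, c@B1, c@B2, e@B3, f@B1}
Applying B5's transfer function to that IN value gives OUT[B5] (row B5 above).

Answer: {a@B0, b@B5, c@B1, c@B2, e@B3, f@B1}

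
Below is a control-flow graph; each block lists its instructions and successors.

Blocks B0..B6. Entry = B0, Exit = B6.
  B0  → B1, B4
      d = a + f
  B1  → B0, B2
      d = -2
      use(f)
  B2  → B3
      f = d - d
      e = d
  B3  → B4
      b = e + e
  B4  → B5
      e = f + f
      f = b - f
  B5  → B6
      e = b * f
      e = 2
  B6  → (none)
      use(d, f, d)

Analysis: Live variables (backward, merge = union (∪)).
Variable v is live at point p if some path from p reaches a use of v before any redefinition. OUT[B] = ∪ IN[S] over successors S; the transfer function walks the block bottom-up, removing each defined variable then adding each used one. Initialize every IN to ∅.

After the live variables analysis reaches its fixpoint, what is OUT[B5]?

Fixpoint table:
  B0: | IN={a, b, f} | OUT={a, b, d, f}
  B1: | IN={a, b, f} | OUT={a, b, d, f}
  B2: | IN={d} | OUT={d, e, f}
  B3: | IN={d, e, f} | OUT={b, d, f}
  B4: | IN={b, d, f} | OUT={b, d, f}
  B5: | IN={b, d, f} | OUT={d, f}
  B6: | IN={d, f} | OUT={}

Merge at B5: OUT[B5] = IN[B6] = {d, f}

Answer: {d, f}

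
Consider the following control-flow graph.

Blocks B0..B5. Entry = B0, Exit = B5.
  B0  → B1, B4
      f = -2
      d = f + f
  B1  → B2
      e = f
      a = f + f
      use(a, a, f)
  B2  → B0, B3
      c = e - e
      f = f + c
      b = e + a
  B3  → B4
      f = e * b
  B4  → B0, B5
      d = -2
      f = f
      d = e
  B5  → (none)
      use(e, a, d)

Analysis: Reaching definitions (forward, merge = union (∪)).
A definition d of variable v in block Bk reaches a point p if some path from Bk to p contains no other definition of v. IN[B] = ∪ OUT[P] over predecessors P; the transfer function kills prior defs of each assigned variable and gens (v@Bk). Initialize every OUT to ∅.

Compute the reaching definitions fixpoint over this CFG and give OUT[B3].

Converged values:
  B0:   IN={a@B1, b@B2, c@B2, d@B0, d@B4, e@B1, f@B2, f@B4}   OUT={a@B1, b@B2, c@B2, d@B0, e@B1, f@B0}
  B1:   IN={a@B1, b@B2, c@B2, d@B0, e@B1, f@B0}   OUT={a@B1, b@B2, c@B2, d@B0, e@B1, f@B0}
  B2:   IN={a@B1, b@B2, c@B2, d@B0, e@B1, f@B0}   OUT={a@B1, b@B2, c@B2, d@B0, e@B1, f@B2}
  B3:   IN={a@B1, b@B2, c@B2, d@B0, e@B1, f@B2}   OUT={a@B1, b@B2, c@B2, d@B0, e@B1, f@B3}
  B4:   IN={a@B1, b@B2, c@B2, d@B0, e@B1, f@B0, f@B3}   OUT={a@B1, b@B2, c@B2, d@B4, e@B1, f@B4}
  B5:   IN={a@B1, b@B2, c@B2, d@B4, e@B1, f@B4}   OUT={a@B1, b@B2, c@B2, d@B4, e@B1, f@B4}

Merge at B3: IN[B3] = OUT[B2] = {a@B1, b@B2, c@B2, d@B0, e@B1, f@B2}
Applying B3's transfer function to that IN value gives OUT[B3] (row B3 above).

Answer: {a@B1, b@B2, c@B2, d@B0, e@B1, f@B3}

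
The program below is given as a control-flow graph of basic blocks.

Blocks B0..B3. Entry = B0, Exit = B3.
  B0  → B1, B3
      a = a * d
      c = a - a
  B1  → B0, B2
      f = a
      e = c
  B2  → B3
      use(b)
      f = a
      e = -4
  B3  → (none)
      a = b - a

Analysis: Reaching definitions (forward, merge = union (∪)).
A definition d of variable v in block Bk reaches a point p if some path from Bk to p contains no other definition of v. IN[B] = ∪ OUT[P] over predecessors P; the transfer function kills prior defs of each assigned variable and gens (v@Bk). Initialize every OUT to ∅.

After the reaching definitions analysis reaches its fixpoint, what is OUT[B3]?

Fixpoint table:
  B0:  IN={a@B0, c@B0, e@B1, f@B1}  OUT={a@B0, c@B0, e@B1, f@B1}
  B1:  IN={a@B0, c@B0, e@B1, f@B1}  OUT={a@B0, c@B0, e@B1, f@B1}
  B2:  IN={a@B0, c@B0, e@B1, f@B1}  OUT={a@B0, c@B0, e@B2, f@B2}
  B3:  IN={a@B0, c@B0, e@B1, e@B2, f@B1, f@B2}  OUT={a@B3, c@B0, e@B1, e@B2, f@B1, f@B2}

Merge at B3: IN[B3] = OUT[B0] ⊔ OUT[B2] = {a@B0, c@B0, e@B1, e@B2, f@B1, f@B2}
Applying B3's transfer function to that IN value gives OUT[B3] (row B3 above).

Answer: {a@B3, c@B0, e@B1, e@B2, f@B1, f@B2}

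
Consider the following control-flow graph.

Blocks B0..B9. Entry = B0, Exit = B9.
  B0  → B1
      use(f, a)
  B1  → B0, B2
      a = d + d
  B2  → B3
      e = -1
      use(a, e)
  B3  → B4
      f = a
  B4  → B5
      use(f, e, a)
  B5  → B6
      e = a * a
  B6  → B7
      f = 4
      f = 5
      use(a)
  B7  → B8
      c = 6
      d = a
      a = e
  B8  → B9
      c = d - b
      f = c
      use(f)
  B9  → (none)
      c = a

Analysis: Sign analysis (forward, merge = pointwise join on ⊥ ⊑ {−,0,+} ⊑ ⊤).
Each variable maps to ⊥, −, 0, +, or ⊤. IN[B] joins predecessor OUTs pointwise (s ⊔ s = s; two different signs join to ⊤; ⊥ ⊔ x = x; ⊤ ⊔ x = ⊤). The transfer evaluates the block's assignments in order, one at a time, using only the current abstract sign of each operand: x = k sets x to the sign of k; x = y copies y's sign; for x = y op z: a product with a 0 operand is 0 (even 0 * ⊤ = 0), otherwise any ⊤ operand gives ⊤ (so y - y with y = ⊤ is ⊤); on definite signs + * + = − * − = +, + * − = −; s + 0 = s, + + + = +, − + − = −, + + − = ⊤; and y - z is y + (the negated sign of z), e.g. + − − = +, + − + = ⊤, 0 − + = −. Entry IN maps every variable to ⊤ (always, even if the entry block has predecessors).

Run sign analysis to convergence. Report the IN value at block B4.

Fixpoint table:
  B0: | IN=(all ⊤) | OUT=(all ⊤)
  B1: | IN=(all ⊤) | OUT=(all ⊤)
  B2: | IN=(all ⊤) | OUT={e:-; rest ⊤}
  B3: | IN={e:-; rest ⊤} | OUT={e:-; rest ⊤}
  B4: | IN={e:-; rest ⊤} | OUT={e:-; rest ⊤}
  B5: | IN={e:-; rest ⊤} | OUT=(all ⊤)
  B6: | IN=(all ⊤) | OUT={f:+; rest ⊤}
  B7: | IN={f:+; rest ⊤} | OUT={c:+, f:+; rest ⊤}
  B8: | IN={c:+, f:+; rest ⊤} | OUT=(all ⊤)
  B9: | IN=(all ⊤) | OUT=(all ⊤)

Merge at B4: IN[B4] = OUT[B3] = {a: ⊤, b: ⊤, c: ⊤, d: ⊤, e: -, f: ⊤}

Answer: {a: ⊤, b: ⊤, c: ⊤, d: ⊤, e: -, f: ⊤}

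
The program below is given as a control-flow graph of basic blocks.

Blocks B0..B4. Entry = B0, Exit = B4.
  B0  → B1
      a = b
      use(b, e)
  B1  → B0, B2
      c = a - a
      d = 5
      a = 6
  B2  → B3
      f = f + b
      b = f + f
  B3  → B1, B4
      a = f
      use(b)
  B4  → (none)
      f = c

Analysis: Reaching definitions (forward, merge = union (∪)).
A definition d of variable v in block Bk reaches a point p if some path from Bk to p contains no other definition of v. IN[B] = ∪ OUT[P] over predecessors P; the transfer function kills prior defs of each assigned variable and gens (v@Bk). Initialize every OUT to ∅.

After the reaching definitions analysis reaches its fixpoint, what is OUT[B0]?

Answer: {a@B0, b@B2, c@B1, d@B1, f@B2}

Working:
Converged values:
  B0:  IN={a@B1, b@B2, c@B1, d@B1, f@B2}  OUT={a@B0, b@B2, c@B1, d@B1, f@B2}
  B1:  IN={a@B0, a@B3, b@B2, c@B1, d@B1, f@B2}  OUT={a@B1, b@B2, c@B1, d@B1, f@B2}
  B2:  IN={a@B1, b@B2, c@B1, d@B1, f@B2}  OUT={a@B1, b@B2, c@B1, d@B1, f@B2}
  B3:  IN={a@B1, b@B2, c@B1, d@B1, f@B2}  OUT={a@B3, b@B2, c@B1, d@B1, f@B2}
  B4:  IN={a@B3, b@B2, c@B1, d@B1, f@B2}  OUT={a@B3, b@B2, c@B1, d@B1, f@B4}

Merge at B0 (entry node, so the boundary value {} is joined with the incoming edge(s)): IN[B0] = {} ⊔ OUT[B1] = {a@B1, b@B2, c@B1, d@B1, f@B2}
Applying B0's transfer function to that IN value gives OUT[B0] (row B0 above).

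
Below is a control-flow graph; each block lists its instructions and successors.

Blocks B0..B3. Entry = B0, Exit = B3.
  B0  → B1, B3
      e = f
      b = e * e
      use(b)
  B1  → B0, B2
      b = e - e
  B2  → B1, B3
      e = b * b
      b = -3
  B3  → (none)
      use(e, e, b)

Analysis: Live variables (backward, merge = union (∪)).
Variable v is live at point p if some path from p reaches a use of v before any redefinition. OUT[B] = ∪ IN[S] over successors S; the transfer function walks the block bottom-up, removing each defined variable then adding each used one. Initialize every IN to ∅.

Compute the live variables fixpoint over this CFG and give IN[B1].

Answer: {e, f}

Working:
Fixpoint table:
  B0:  IN={f}  OUT={b, e, f}
  B1:  IN={e, f}  OUT={b, f}
  B2:  IN={b, f}  OUT={b, e, f}
  B3:  IN={b, e}  OUT={}

Merge at B1: OUT[B1] = IN[B0] ⊔ IN[B2] = {b, f}
Applying B1's transfer function to that OUT value gives IN[B1] (row B1 above).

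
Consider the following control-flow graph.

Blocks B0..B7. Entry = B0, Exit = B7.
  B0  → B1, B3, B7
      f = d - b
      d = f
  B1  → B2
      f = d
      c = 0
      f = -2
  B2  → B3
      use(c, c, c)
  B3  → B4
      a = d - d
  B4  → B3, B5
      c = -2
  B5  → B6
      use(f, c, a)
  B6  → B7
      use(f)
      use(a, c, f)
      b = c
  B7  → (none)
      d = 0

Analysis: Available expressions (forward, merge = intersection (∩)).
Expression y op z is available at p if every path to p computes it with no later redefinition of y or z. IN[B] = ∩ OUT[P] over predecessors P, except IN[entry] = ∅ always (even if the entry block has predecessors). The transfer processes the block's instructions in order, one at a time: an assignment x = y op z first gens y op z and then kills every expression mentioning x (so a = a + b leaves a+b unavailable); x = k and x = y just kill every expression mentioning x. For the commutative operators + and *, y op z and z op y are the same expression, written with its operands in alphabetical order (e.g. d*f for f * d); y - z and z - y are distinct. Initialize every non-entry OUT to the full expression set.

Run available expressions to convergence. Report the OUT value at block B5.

Answer: {d-d}

Working:
Fixpoint table:
  B0: | IN={} | OUT={}
  B1: | IN={} | OUT={}
  B2: | IN={} | OUT={}
  B3: | IN={} | OUT={d-d}
  B4: | IN={d-d} | OUT={d-d}
  B5: | IN={d-d} | OUT={d-d}
  B6: | IN={d-d} | OUT={d-d}
  B7: | IN={} | OUT={}

Merge at B5: IN[B5] = OUT[B4] = {d-d}
Applying B5's transfer function to that IN value gives OUT[B5] (row B5 above).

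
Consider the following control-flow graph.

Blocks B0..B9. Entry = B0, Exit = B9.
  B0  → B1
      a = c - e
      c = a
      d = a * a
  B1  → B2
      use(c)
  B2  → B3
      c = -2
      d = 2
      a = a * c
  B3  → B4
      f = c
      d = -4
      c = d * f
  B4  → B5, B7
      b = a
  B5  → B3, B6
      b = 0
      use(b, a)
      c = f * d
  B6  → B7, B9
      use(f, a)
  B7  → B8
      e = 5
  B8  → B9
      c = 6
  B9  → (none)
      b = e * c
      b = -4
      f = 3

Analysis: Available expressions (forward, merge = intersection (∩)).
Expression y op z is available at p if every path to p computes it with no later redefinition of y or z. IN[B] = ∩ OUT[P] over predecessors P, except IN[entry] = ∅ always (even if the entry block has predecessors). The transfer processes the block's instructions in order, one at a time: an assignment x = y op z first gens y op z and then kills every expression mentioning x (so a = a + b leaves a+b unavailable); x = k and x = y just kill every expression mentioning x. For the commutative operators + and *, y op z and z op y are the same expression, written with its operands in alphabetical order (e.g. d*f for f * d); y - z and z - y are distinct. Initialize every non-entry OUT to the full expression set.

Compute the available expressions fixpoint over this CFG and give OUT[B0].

Answer: {a*a}

Working:
Converged values:
  B0: | IN={} | OUT={a*a}
  B1: | IN={a*a} | OUT={a*a}
  B2: | IN={a*a} | OUT={}
  B3: | IN={} | OUT={d*f}
  B4: | IN={d*f} | OUT={d*f}
  B5: | IN={d*f} | OUT={d*f}
  B6: | IN={d*f} | OUT={d*f}
  B7: | IN={d*f} | OUT={d*f}
  B8: | IN={d*f} | OUT={d*f}
  B9: | IN={d*f} | OUT={c*e}

B0 is the boundary node: IN[B0] = {}
Applying B0's transfer function to that IN value gives OUT[B0] (row B0 above).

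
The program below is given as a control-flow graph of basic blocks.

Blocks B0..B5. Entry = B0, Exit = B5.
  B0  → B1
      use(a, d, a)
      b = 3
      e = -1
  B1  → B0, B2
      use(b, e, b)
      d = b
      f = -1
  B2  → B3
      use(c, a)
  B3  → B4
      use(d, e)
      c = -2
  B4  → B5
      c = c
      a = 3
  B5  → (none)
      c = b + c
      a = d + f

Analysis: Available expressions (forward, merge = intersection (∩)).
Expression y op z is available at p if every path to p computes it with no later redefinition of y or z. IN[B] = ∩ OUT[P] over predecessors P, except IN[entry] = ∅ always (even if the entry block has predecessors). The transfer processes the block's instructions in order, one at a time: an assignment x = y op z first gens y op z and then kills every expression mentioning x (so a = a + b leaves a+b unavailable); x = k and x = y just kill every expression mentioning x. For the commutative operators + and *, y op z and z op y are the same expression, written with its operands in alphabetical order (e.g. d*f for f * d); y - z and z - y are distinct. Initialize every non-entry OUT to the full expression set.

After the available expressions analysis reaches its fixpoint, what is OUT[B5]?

Fixpoint table:
  B0:   IN={}   OUT={}
  B1:   IN={}   OUT={}
  B2:   IN={}   OUT={}
  B3:   IN={}   OUT={}
  B4:   IN={}   OUT={}
  B5:   IN={}   OUT={d+f}

Merge at B5: IN[B5] = OUT[B4] = {}
Applying B5's transfer function to that IN value gives OUT[B5] (row B5 above).

Answer: {d+f}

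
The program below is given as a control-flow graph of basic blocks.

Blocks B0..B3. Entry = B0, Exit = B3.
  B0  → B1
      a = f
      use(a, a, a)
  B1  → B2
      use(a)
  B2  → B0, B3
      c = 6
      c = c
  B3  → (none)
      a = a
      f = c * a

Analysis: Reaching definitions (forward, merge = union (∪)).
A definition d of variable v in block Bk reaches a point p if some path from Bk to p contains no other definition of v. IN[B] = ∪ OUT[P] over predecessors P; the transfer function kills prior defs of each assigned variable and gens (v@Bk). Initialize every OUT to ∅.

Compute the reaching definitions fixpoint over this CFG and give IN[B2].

Converged values:
  B0:  IN={a@B0, c@B2}  OUT={a@B0, c@B2}
  B1:  IN={a@B0, c@B2}  OUT={a@B0, c@B2}
  B2:  IN={a@B0, c@B2}  OUT={a@B0, c@B2}
  B3:  IN={a@B0, c@B2}  OUT={a@B3, c@B2, f@B3}

Merge at B2: IN[B2] = OUT[B1] = {a@B0, c@B2}

Answer: {a@B0, c@B2}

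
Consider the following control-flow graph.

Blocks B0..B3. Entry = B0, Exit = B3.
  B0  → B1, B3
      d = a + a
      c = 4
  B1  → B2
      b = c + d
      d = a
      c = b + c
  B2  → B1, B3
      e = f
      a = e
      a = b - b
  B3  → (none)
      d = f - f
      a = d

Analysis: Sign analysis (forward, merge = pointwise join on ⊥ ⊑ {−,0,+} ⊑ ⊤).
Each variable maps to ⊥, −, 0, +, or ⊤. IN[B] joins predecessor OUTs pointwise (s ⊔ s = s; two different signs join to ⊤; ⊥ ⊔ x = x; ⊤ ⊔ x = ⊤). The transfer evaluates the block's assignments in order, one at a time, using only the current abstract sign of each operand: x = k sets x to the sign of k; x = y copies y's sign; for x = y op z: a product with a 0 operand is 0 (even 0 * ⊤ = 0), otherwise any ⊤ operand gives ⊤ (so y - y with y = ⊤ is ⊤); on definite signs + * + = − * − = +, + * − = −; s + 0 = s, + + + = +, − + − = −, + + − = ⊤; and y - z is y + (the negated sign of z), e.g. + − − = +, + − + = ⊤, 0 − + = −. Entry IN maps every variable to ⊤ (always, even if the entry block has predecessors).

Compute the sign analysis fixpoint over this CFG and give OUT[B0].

Answer: {a: ⊤, b: ⊤, c: +, d: ⊤, e: ⊤, f: ⊤}

Derivation:
Per-block solution:
  B0: | IN=(all ⊤) | OUT={c:+; rest ⊤}
  B1: | IN=(all ⊤) | OUT=(all ⊤)
  B2: | IN=(all ⊤) | OUT=(all ⊤)
  B3: | IN=(all ⊤) | OUT=(all ⊤)

B0 is the boundary node: IN[B0] = {a: ⊤, b: ⊤, c: ⊤, d: ⊤, e: ⊤, f: ⊤}
Applying B0's transfer function to that IN value gives OUT[B0] (row B0 above).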